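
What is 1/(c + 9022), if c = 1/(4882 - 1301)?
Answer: 3581/32307783 ≈ 0.00011084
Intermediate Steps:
c = 1/3581 ≈ 0.00027925
1/(c + 9022) = 1/(1/3581 + 9022) = 1/(32307783/3581) = 3581/32307783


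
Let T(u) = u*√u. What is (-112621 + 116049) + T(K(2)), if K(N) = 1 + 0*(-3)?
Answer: 3429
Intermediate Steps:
K(N) = 1 (K(N) = 1 + 0 = 1)
T(u) = u^(3/2)
(-112621 + 116049) + T(K(2)) = (-112621 + 116049) + 1^(3/2) = 3428 + 1 = 3429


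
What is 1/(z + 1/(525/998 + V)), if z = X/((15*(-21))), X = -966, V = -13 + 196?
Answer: 915795/2813428 ≈ 0.32551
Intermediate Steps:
V = 183
z = 46/15 (z = -966/(15*(-21)) = -966/(-315) = -966*(-1/315) = 46/15 ≈ 3.0667)
1/(z + 1/(525/998 + V)) = 1/(46/15 + 1/(525/998 + 183)) = 1/(46/15 + 1/(183159/998)) = 1/(46/15 + 998/183159) = 1/(2813428/915795) = 915795/2813428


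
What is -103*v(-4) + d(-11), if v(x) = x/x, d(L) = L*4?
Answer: -147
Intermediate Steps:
d(L) = 4*L
v(x) = 1
-103*v(-4) + d(-11) = -103*1 + 4*(-11) = -103 - 44 = -147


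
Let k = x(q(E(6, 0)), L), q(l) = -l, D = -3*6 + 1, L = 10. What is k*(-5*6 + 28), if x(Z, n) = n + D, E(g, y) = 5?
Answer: 14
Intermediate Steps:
D = -17 (D = -18 + 1 = -17)
x(Z, n) = -17 + n (x(Z, n) = n - 17 = -17 + n)
k = -7 (k = -17 + 10 = -7)
k*(-5*6 + 28) = -7*(-5*6 + 28) = -7*(-30 + 28) = -7*(-2) = 14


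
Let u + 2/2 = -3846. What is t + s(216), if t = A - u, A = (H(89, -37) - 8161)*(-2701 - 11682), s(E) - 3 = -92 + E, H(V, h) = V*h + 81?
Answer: 163581833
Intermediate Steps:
u = -3847 (u = -1 - 3846 = -3847)
H(V, h) = 81 + V*h
s(E) = -89 + E (s(E) = 3 + (-92 + E) = -89 + E)
A = 163577859 (A = ((81 + 89*(-37)) - 8161)*(-2701 - 11682) = ((81 - 3293) - 8161)*(-14383) = (-3212 - 8161)*(-14383) = -11373*(-14383) = 163577859)
t = 163581706 (t = 163577859 - 1*(-3847) = 163577859 + 3847 = 163581706)
t + s(216) = 163581706 + (-89 + 216) = 163581706 + 127 = 163581833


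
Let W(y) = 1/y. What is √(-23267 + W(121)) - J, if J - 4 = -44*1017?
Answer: 44744 + I*√2815306/11 ≈ 44744.0 + 152.54*I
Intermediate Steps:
J = -44744 (J = 4 - 44*1017 = 4 - 44748 = -44744)
√(-23267 + W(121)) - J = √(-23267 + 1/121) - 1*(-44744) = √(-23267 + 1/121) + 44744 = √(-2815306/121) + 44744 = I*√2815306/11 + 44744 = 44744 + I*√2815306/11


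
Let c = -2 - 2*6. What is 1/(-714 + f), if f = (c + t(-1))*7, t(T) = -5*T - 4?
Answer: -1/805 ≈ -0.0012422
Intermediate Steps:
t(T) = -4 - 5*T
c = -14 (c = -2 - 12 = -14)
f = -91 (f = (-14 + (-4 - 5*(-1)))*7 = (-14 + (-4 + 5))*7 = (-14 + 1)*7 = -13*7 = -91)
1/(-714 + f) = 1/(-714 - 91) = 1/(-805) = -1/805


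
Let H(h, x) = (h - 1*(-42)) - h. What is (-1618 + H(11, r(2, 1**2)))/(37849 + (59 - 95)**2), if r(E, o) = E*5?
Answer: -1576/39145 ≈ -0.040261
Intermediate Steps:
r(E, o) = 5*E
H(h, x) = 42 (H(h, x) = (h + 42) - h = (42 + h) - h = 42)
(-1618 + H(11, r(2, 1**2)))/(37849 + (59 - 95)**2) = (-1618 + 42)/(37849 + (59 - 95)**2) = -1576/(37849 + (-36)**2) = -1576/(37849 + 1296) = -1576/39145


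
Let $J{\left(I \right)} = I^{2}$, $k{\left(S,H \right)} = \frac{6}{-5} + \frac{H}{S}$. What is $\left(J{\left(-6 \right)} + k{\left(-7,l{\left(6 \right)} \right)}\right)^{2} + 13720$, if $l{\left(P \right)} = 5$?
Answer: $\frac{18230249}{1225} \approx 14882.0$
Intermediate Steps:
$k{\left(S,H \right)} = - \frac{6}{5} + \frac{H}{S}$ ($k{\left(S,H \right)} = 6 \left(- \frac{1}{5}\right) + \frac{H}{S} = - \frac{6}{5} + \frac{H}{S}$)
$\left(J{\left(-6 \right)} + k{\left(-7,l{\left(6 \right)} \right)}\right)^{2} + 13720 = \left(\left(-6\right)^{2} - \left(\frac{6}{5} - \frac{5}{-7}\right)\right)^{2} + 13720 = \left(36 + \left(- \frac{6}{5} + 5 \left(- \frac{1}{7}\right)\right)\right)^{2} + 13720 = \left(36 - \frac{67}{35}\right)^{2} + 13720 = \left(\frac{1193}{35}\right)^{2} + 13720 = \frac{1423249}{1225} + 13720 = \frac{18230249}{1225}$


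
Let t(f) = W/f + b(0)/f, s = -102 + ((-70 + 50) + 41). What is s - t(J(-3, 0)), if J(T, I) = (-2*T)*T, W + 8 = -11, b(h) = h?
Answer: -1477/18 ≈ -82.056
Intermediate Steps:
W = -19 (W = -8 - 11 = -19)
J(T, I) = -2*T**2
s = -81 (s = -102 + (-20 + 41) = -102 + 21 = -81)
t(f) = -19/f (t(f) = -19/f + 0/f = -19/f + 0 = -19/f)
s - t(J(-3, 0)) = -81 - (-19)/((-2*(-3)**2)) = -81 - (-19)/((-2*9)) = -81 - (-19)/(-18) = -81 - (-19)*(-1)/18 = -81 - 1*19/18 = -81 - 19/18 = -1477/18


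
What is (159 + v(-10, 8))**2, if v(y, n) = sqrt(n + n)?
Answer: 26569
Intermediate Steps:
v(y, n) = sqrt(2)*sqrt(n) (v(y, n) = sqrt(2*n) = sqrt(2)*sqrt(n))
(159 + v(-10, 8))**2 = (159 + sqrt(2)*sqrt(8))**2 = (159 + sqrt(2)*(2*sqrt(2)))**2 = (159 + 4)**2 = 163**2 = 26569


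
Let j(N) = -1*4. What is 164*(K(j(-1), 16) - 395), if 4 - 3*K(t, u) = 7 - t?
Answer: -195488/3 ≈ -65163.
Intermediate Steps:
j(N) = -4
K(t, u) = -1 + t/3 (K(t, u) = 4/3 - (7 - t)/3 = 4/3 + (-7/3 + t/3) = -1 + t/3)
164*(K(j(-1), 16) - 395) = 164*((-1 + (⅓)*(-4)) - 395) = 164*((-1 - 4/3) - 395) = 164*(-7/3 - 395) = 164*(-1192/3) = -195488/3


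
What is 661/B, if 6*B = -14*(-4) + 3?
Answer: 3966/59 ≈ 67.220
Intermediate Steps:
B = 59/6 (B = (-14*(-4) + 3)/6 = (56 + 3)/6 = (⅙)*59 = 59/6 ≈ 9.8333)
661/B = 661/(59/6) = 661*(6/59) = 3966/59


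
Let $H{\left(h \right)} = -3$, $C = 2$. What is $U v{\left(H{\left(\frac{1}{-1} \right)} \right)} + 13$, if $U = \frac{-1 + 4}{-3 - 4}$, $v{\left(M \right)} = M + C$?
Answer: $\frac{94}{7} \approx 13.429$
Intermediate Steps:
$v{\left(M \right)} = 2 + M$ ($v{\left(M \right)} = M + 2 = 2 + M$)
$U = - \frac{3}{7}$ ($U = \frac{3}{-7} = 3 \left(- \frac{1}{7}\right) = - \frac{3}{7} \approx -0.42857$)
$U v{\left(H{\left(\frac{1}{-1} \right)} \right)} + 13 = - \frac{3 \left(2 - 3\right)}{7} + 13 = \left(- \frac{3}{7}\right) \left(-1\right) + 13 = \frac{3}{7} + 13 = \frac{94}{7}$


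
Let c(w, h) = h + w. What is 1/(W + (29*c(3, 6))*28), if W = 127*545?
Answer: 1/76523 ≈ 1.3068e-5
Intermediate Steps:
W = 69215
1/(W + (29*c(3, 6))*28) = 1/(69215 + (29*(6 + 3))*28) = 1/(69215 + (29*9)*28) = 1/(69215 + 261*28) = 1/(69215 + 7308) = 1/76523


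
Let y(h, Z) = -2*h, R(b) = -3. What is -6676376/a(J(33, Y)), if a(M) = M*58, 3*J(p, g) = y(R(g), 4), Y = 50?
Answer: -1669094/29 ≈ -57555.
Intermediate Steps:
J(p, g) = 2 (J(p, g) = (-2*(-3))/3 = (1/3)*6 = 2)
a(M) = 58*M
-6676376/a(J(33, Y)) = -6676376/(58*2) = -6676376/116 = -6676376*1/116 = -1669094/29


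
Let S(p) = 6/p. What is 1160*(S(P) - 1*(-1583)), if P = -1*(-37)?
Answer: 67949320/37 ≈ 1.8365e+6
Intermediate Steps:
P = 37
1160*(S(P) - 1*(-1583)) = 1160*(6/37 - 1*(-1583)) = 1160*(6*(1/37) + 1583) = 1160*(6/37 + 1583) = 1160*(58577/37) = 67949320/37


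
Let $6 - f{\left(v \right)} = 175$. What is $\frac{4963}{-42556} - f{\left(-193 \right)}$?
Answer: $\frac{7187001}{42556} \approx 168.88$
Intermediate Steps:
$f{\left(v \right)} = -169$ ($f{\left(v \right)} = 6 - 175 = -169$)
$\frac{4963}{-42556} - f{\left(-193 \right)} = \frac{4963}{-42556} - -169 = 4963 \left(- \frac{1}{42556}\right) + 169 = - \frac{4963}{42556} + 169 = \frac{7187001}{42556}$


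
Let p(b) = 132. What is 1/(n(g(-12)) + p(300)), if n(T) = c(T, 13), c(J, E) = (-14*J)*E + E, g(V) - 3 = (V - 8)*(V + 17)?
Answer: 1/17799 ≈ 5.6183e-5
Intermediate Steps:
g(V) = 3 + (-8 + V)*(17 + V) (g(V) = 3 + (V - 8)*(V + 17) = 3 + (-8 + V)*(17 + V))
c(J, E) = E - 14*E*J (c(J, E) = -14*E*J + E = E - 14*E*J)
n(T) = 13 - 182*T (n(T) = 13*(1 - 14*T) = 13 - 182*T)
1/(n(g(-12)) + p(300)) = 1/((13 - 182*(-133 + (-12)**2 + 9*(-12))) + 132) = 1/((13 - 182*(-133 + 144 - 108)) + 132) = 1/((13 - 182*(-97)) + 132) = 1/((13 + 17654) + 132) = 1/(17667 + 132) = 1/17799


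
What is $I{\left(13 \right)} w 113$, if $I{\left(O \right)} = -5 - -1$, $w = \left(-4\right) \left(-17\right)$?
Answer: $-30736$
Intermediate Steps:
$w = 68$
$I{\left(O \right)} = -4$ ($I{\left(O \right)} = -5 + 1 = -4$)
$I{\left(13 \right)} w 113 = \left(-4\right) 68 \cdot 113 = \left(-272\right) 113 = -30736$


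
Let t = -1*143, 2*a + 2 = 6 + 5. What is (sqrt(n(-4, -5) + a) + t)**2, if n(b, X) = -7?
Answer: (286 - I*sqrt(10))**2/4 ≈ 20447.0 - 452.21*I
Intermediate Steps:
a = 9/2 (a = -1 + (6 + 5)/2 = -1 + (1/2)*11 = -1 + 11/2 = 9/2 ≈ 4.5000)
t = -143
(sqrt(n(-4, -5) + a) + t)**2 = (sqrt(-7 + 9/2) - 143)**2 = (sqrt(-5/2) - 143)**2 = (I*sqrt(10)/2 - 143)**2 = (-143 + I*sqrt(10)/2)**2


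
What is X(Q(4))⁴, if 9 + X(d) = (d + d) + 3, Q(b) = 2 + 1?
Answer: 0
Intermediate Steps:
Q(b) = 3
X(d) = -6 + 2*d (X(d) = -9 + ((d + d) + 3) = -9 + (2*d + 3) = -9 + (3 + 2*d) = -6 + 2*d)
X(Q(4))⁴ = (-6 + 2*3)⁴ = (-6 + 6)⁴ = 0⁴ = 0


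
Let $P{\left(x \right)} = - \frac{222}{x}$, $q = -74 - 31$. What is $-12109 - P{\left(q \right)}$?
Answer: $- \frac{423889}{35} \approx -12111.0$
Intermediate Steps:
$q = -105$
$-12109 - P{\left(q \right)} = -12109 - - \frac{222}{-105} = -12109 - \left(-222\right) \left(- \frac{1}{105}\right) = -12109 - \frac{74}{35} = - \frac{423889}{35}$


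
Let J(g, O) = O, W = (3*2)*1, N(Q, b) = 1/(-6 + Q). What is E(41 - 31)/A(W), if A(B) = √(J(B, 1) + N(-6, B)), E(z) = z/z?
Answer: 2*√33/11 ≈ 1.0445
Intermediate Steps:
E(z) = 1
W = 6 (W = 6*1 = 6)
A(B) = √33/6 (A(B) = √(1 + 1/(-6 - 6)) = √(1 + 1/(-12)) = √(1 - 1/12) = √(11/12) = √33/6)
E(41 - 31)/A(W) = 1/(√33/6) = 1*(2*√33/11) = 2*√33/11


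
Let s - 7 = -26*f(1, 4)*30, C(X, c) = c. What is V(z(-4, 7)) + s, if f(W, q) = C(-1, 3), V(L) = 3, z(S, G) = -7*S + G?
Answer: -2330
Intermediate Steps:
z(S, G) = G - 7*S
f(W, q) = 3
s = -2333 (s = 7 - 26*3*30 = 7 - 78*30 = 7 - 2340 = -2333)
V(z(-4, 7)) + s = 3 - 2333 = -2330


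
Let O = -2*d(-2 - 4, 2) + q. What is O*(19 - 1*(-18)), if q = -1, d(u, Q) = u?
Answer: 407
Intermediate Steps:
O = 11 (O = -2*(-2 - 4) - 1 = -2*(-6) - 1 = 12 - 1 = 11)
O*(19 - 1*(-18)) = 11*(19 - 1*(-18)) = 11*(19 + 18) = 11*37 = 407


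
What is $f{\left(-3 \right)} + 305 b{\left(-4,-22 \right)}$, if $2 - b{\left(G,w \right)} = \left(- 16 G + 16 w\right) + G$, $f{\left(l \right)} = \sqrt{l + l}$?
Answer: $89670 + i \sqrt{6} \approx 89670.0 + 2.4495 i$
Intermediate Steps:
$f{\left(l \right)} = \sqrt{2} \sqrt{l}$ ($f{\left(l \right)} = \sqrt{2 l} = \sqrt{2} \sqrt{l}$)
$b{\left(G,w \right)} = 2 - 16 w + 15 G$ ($b{\left(G,w \right)} = 2 - \left(\left(- 16 G + 16 w\right) + G\right) = 2 - \left(- 15 G + 16 w\right) = 2 + \left(- 16 w + 15 G\right) = 2 - 16 w + 15 G$)
$f{\left(-3 \right)} + 305 b{\left(-4,-22 \right)} = \sqrt{2} \sqrt{-3} + 305 \left(2 - -352 + 15 \left(-4\right)\right) = \sqrt{2} i \sqrt{3} + 305 \left(2 + 352 - 60\right) = i \sqrt{6} + 305 \cdot 294 = i \sqrt{6} + 89670 = 89670 + i \sqrt{6}$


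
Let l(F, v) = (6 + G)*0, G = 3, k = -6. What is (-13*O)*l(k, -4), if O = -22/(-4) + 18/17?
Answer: 0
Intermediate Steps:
O = 223/34 (O = -22*(-¼) + 18*(1/17) = 11/2 + 18/17 = 223/34 ≈ 6.5588)
l(F, v) = 0 (l(F, v) = (6 + 3)*0 = 9*0 = 0)
(-13*O)*l(k, -4) = -13*223/34*0 = -2899/34*0 = 0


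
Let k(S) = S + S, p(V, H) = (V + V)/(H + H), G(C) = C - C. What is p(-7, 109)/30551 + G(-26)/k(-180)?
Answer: -7/3330059 ≈ -2.1021e-6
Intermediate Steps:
G(C) = 0
p(V, H) = V/H (p(V, H) = (2*V)/((2*H)) = (2*V)*(1/(2*H)) = V/H)
k(S) = 2*S
p(-7, 109)/30551 + G(-26)/k(-180) = -7/109/30551 + 0/((2*(-180))) = -7*1/109*(1/30551) + 0/(-360) = -7/109*1/30551 + 0*(-1/360) = -7/3330059 + 0 = -7/3330059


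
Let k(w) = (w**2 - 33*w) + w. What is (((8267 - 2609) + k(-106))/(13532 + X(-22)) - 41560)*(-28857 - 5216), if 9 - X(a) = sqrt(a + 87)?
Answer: 18545713370378363/13097044 - 49371777*sqrt(65)/13097044 ≈ 1.4160e+9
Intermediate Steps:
k(w) = w**2 - 32*w
X(a) = 9 - sqrt(87 + a) (X(a) = 9 - sqrt(a + 87) = 9 - sqrt(87 + a))
(((8267 - 2609) + k(-106))/(13532 + X(-22)) - 41560)*(-28857 - 5216) = (((8267 - 2609) - 106*(-32 - 106))/(13532 + (9 - sqrt(87 - 22))) - 41560)*(-28857 - 5216) = ((5658 - 106*(-138))/(13532 + (9 - sqrt(65))) - 41560)*(-34073) = ((5658 + 14628)/(13541 - sqrt(65)) - 41560)*(-34073) = (20286/(13541 - sqrt(65)) - 41560)*(-34073) = (-41560 + 20286/(13541 - sqrt(65)))*(-34073) = 1416073880 - 691204878/(13541 - sqrt(65))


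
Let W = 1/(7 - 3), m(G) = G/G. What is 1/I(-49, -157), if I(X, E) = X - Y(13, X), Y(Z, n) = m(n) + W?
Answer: -4/201 ≈ -0.019901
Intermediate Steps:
m(G) = 1
W = ¼ (W = 1/4 = ¼ ≈ 0.25000)
Y(Z, n) = 5/4 (Y(Z, n) = 1 + ¼ = 5/4)
I(X, E) = -5/4 + X (I(X, E) = X - 1*5/4 = X - 5/4 = -5/4 + X)
1/I(-49, -157) = 1/(-5/4 - 49) = 1/(-201/4) = -4/201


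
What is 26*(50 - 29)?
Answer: 546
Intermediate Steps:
26*(50 - 29) = 26*21 = 546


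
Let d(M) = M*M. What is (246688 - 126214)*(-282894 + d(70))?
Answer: -33491049156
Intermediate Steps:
d(M) = M**2
(246688 - 126214)*(-282894 + d(70)) = (246688 - 126214)*(-282894 + 70**2) = 120474*(-282894 + 4900) = 120474*(-277994) = -33491049156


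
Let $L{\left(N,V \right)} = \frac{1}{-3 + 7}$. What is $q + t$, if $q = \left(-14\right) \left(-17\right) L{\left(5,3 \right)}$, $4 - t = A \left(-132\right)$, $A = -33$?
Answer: $- \frac{8585}{2} \approx -4292.5$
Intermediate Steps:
$L{\left(N,V \right)} = \frac{1}{4}$
$t = -4352$ ($t = 4 - \left(-33\right) \left(-132\right) = 4 - 4356 = -4352$)
$q = \frac{119}{2}$ ($q = \left(-14\right) \left(-17\right) \frac{1}{4} = 238 \cdot \frac{1}{4} = \frac{119}{2} \approx 59.5$)
$q + t = \frac{119}{2} - 4352 = - \frac{8585}{2}$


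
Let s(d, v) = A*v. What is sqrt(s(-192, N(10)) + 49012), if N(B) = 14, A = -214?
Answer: 8*sqrt(719) ≈ 214.51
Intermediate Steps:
s(d, v) = -214*v
sqrt(s(-192, N(10)) + 49012) = sqrt(-214*14 + 49012) = sqrt(-2996 + 49012) = sqrt(46016) = 8*sqrt(719)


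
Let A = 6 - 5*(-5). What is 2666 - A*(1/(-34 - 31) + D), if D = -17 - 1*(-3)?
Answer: 201531/65 ≈ 3100.5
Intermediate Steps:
A = 31 (A = 6 + 25 = 31)
D = -14 (D = -17 + 3 = -14)
2666 - A*(1/(-34 - 31) + D) = 2666 - 31*(1/(-34 - 31) - 14) = 2666 - 31*(1/(-65) - 14) = 2666 - 31*(-1/65 - 14) = 2666 - 31*(-911)/65 = 2666 - 1*(-28241/65) = 2666 + 28241/65 = 201531/65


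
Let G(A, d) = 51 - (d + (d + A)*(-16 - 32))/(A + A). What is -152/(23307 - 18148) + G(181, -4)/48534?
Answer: -1265718929/45320029986 ≈ -0.027928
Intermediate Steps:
G(A, d) = 51 - (-48*A - 47*d)/(2*A) (G(A, d) = 51 - (d + (A + d)*(-48))/(2*A) = 51 - (d + (-48*A - 48*d))*1/(2*A) = 51 - (-48*A - 47*d)*1/(2*A) = 51 - (-48*A - 47*d)/(2*A))
-152/(23307 - 18148) + G(181, -4)/48534 = -152/(23307 - 18148) + (75 + (47/2)*(-4)/181)/48534 = -152/5159 + (75 + (47/2)*(-4)*(1/181))*(1/48534) = -152*1/5159 + (75 - 94/181)*(1/48534) = -152/5159 + (13481/181)*(1/48534) = -152/5159 + 13481/8784654 = -1265718929/45320029986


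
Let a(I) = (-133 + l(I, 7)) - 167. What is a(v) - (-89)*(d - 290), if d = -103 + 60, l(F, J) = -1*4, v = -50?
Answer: -29941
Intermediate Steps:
l(F, J) = -4
d = -43
a(I) = -304 (a(I) = (-133 - 4) - 167 = -137 - 167 = -304)
a(v) - (-89)*(d - 290) = -304 - (-89)*(-43 - 290) = -304 - (-89)*(-333) = -304 - 1*29637 = -304 - 29637 = -29941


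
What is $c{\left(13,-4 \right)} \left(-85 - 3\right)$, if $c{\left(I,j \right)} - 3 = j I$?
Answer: $4312$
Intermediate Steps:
$c{\left(I,j \right)} = 3 + I j$ ($c{\left(I,j \right)} = 3 + j I = 3 + I j$)
$c{\left(13,-4 \right)} \left(-85 - 3\right) = \left(3 + 13 \left(-4\right)\right) \left(-85 - 3\right) = \left(3 - 52\right) \left(-88\right) = \left(-49\right) \left(-88\right) = 4312$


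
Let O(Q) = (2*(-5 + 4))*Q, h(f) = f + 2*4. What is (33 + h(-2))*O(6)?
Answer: -468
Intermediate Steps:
h(f) = 8 + f (h(f) = f + 8 = 8 + f)
O(Q) = -2*Q (O(Q) = (2*(-1))*Q = -2*Q)
(33 + h(-2))*O(6) = (33 + (8 - 2))*(-2*6) = (33 + 6)*(-12) = 39*(-12) = -468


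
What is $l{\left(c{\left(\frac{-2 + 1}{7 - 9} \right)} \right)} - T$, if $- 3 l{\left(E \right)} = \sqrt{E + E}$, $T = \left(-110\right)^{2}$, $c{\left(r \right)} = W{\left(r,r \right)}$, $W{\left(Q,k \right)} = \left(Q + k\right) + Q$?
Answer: $-12100 - \frac{\sqrt{3}}{3} \approx -12101.0$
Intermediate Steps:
$W{\left(Q,k \right)} = k + 2 Q$
$c{\left(r \right)} = 3 r$ ($c{\left(r \right)} = r + 2 r = 3 r$)
$T = 12100$
$l{\left(E \right)} = - \frac{\sqrt{2} \sqrt{E}}{3}$ ($l{\left(E \right)} = - \frac{\sqrt{E + E}}{3} = - \frac{\sqrt{2 E}}{3} = - \frac{\sqrt{2} \sqrt{E}}{3}$)
$l{\left(c{\left(\frac{-2 + 1}{7 - 9} \right)} \right)} - T = - \frac{\sqrt{2} \sqrt{3 \frac{-2 + 1}{7 - 9}}}{3} - 12100 = - \frac{\sqrt{2} \sqrt{3 \left(- \frac{1}{-2}\right)}}{3} - 12100 = - \frac{\sqrt{2} \sqrt{3 \left(\left(-1\right) \left(- \frac{1}{2}\right)\right)}}{3} - 12100 = - \frac{\sqrt{2} \sqrt{3 \cdot \frac{1}{2}}}{3} - 12100 = - \frac{\sqrt{2} \sqrt{\frac{3}{2}}}{3} - 12100 = - \frac{\sqrt{2} \frac{\sqrt{6}}{2}}{3} - 12100 = - \frac{\sqrt{3}}{3} - 12100 = -12100 - \frac{\sqrt{3}}{3}$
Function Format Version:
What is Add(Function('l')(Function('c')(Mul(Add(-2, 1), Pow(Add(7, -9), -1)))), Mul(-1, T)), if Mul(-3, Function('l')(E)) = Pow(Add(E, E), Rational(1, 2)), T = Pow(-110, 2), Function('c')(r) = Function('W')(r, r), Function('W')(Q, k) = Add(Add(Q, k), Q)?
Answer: Add(-12100, Mul(Rational(-1, 3), Pow(3, Rational(1, 2)))) ≈ -12101.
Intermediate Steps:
Function('W')(Q, k) = Add(k, Mul(2, Q))
Function('c')(r) = Mul(3, r) (Function('c')(r) = Add(r, Mul(2, r)) = Mul(3, r))
T = 12100
Function('l')(E) = Mul(Rational(-1, 3), Pow(2, Rational(1, 2)), Pow(E, Rational(1, 2))) (Function('l')(E) = Mul(Rational(-1, 3), Pow(Add(E, E), Rational(1, 2))) = Mul(Rational(-1, 3), Pow(Mul(2, E), Rational(1, 2))) = Mul(Rational(-1, 3), Mul(Pow(2, Rational(1, 2)), Pow(E, Rational(1, 2)))) = Mul(Rational(-1, 3), Pow(2, Rational(1, 2)), Pow(E, Rational(1, 2))))
Add(Function('l')(Function('c')(Mul(Add(-2, 1), Pow(Add(7, -9), -1)))), Mul(-1, T)) = Add(Mul(Rational(-1, 3), Pow(2, Rational(1, 2)), Pow(Mul(3, Mul(Add(-2, 1), Pow(Add(7, -9), -1))), Rational(1, 2))), Mul(-1, 12100)) = Add(Mul(Rational(-1, 3), Pow(2, Rational(1, 2)), Pow(Mul(3, Mul(-1, Pow(-2, -1))), Rational(1, 2))), -12100) = Add(Mul(Rational(-1, 3), Pow(2, Rational(1, 2)), Pow(Mul(3, Mul(-1, Rational(-1, 2))), Rational(1, 2))), -12100) = Add(Mul(Rational(-1, 3), Pow(2, Rational(1, 2)), Pow(Mul(3, Rational(1, 2)), Rational(1, 2))), -12100) = Add(Mul(Rational(-1, 3), Pow(2, Rational(1, 2)), Pow(Rational(3, 2), Rational(1, 2))), -12100) = Add(Mul(Rational(-1, 3), Pow(2, Rational(1, 2)), Mul(Rational(1, 2), Pow(6, Rational(1, 2)))), -12100) = Add(Mul(Rational(-1, 3), Pow(3, Rational(1, 2))), -12100) = Add(-12100, Mul(Rational(-1, 3), Pow(3, Rational(1, 2))))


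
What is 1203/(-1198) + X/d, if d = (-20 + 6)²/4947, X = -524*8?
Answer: -6211037235/58702 ≈ -1.0581e+5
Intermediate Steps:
X = -4192
d = 196/4947 (d = (-14)²*(1/4947) = 196*(1/4947) = 196/4947 ≈ 0.039620)
1203/(-1198) + X/d = 1203/(-1198) - 4192/196/4947 = 1203*(-1/1198) - 4192*4947/196 = -1203/1198 - 5184456/49 = -6211037235/58702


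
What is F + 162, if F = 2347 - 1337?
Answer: 1172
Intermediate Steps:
F = 1010
F + 162 = 1010 + 162 = 1172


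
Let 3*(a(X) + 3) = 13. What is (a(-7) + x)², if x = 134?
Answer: 164836/9 ≈ 18315.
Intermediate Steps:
a(X) = 4/3 (a(X) = -3 + (⅓)*13 = -3 + 13/3 = 4/3)
(a(-7) + x)² = (4/3 + 134)² = (406/3)² = 164836/9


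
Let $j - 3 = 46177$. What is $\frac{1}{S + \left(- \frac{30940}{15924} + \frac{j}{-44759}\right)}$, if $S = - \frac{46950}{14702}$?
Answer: $- \frac{1309842191229}{8079329341220} \approx -0.16212$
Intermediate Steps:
$j = 46180$ ($j = 3 + 46177 = 46180$)
$S = - \frac{23475}{7351}$ ($S = \left(-46950\right) \frac{1}{14702} = - \frac{23475}{7351} \approx -3.1934$)
$\frac{1}{S + \left(- \frac{30940}{15924} + \frac{j}{-44759}\right)} = \frac{1}{- \frac{23475}{7351} + \left(- \frac{30940}{15924} + \frac{46180}{-44759}\right)} = \frac{1}{- \frac{23475}{7351} + \left(\left(-30940\right) \frac{1}{15924} + 46180 \left(- \frac{1}{44759}\right)\right)} = \frac{1}{- \frac{23475}{7351} - \frac{530053445}{178185579}} = \frac{1}{- \frac{8079329341220}{1309842191229}} = - \frac{1309842191229}{8079329341220}$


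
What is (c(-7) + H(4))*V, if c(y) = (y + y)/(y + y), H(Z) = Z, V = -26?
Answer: -130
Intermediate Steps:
c(y) = 1 (c(y) = (2*y)/((2*y)) = (2*y)*(1/(2*y)) = 1)
(c(-7) + H(4))*V = (1 + 4)*(-26) = 5*(-26) = -130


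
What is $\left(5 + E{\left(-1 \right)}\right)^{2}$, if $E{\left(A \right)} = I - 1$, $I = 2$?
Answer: $36$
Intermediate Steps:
$E{\left(A \right)} = 1$ ($E{\left(A \right)} = 2 - 1 = 1$)
$\left(5 + E{\left(-1 \right)}\right)^{2} = \left(5 + 1\right)^{2} = 6^{2} = 36$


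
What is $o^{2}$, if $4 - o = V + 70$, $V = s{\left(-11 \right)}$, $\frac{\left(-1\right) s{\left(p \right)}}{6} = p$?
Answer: $17424$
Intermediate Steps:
$s{\left(p \right)} = - 6 p$
$V = 66$ ($V = \left(-6\right) \left(-11\right) = 66$)
$o = -132$ ($o = 4 - \left(66 + 70\right) = 4 - 136 = -132$)
$o^{2} = \left(-132\right)^{2} = 17424$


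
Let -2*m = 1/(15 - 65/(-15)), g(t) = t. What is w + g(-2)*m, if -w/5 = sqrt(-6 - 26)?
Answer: 3/58 - 20*I*sqrt(2) ≈ 0.051724 - 28.284*I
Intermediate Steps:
m = -3/116 (m = -1/(2*(15 - 65/(-15))) = -1/(2*(15 - 65*(-1/15))) = -1/(2*(15 + 13/3)) = -1/(2*58/3) = -1/2*3/58 = -3/116 ≈ -0.025862)
w = -20*I*sqrt(2) (w = -5*sqrt(-6 - 26) = -20*I*sqrt(2) ≈ -28.284*I)
w + g(-2)*m = -20*I*sqrt(2) - 2*(-3/116) = -20*I*sqrt(2) + 3/58 = 3/58 - 20*I*sqrt(2)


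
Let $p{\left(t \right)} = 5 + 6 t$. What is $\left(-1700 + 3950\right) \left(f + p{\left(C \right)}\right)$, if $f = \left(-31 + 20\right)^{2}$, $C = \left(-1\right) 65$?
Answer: $-594000$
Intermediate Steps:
$C = -65$
$f = 121$ ($f = \left(-11\right)^{2} = 121$)
$\left(-1700 + 3950\right) \left(f + p{\left(C \right)}\right) = \left(-1700 + 3950\right) \left(121 + \left(5 + 6 \left(-65\right)\right)\right) = 2250 \left(121 + \left(5 - 390\right)\right) = 2250 \left(121 - 385\right) = 2250 \left(-264\right) = -594000$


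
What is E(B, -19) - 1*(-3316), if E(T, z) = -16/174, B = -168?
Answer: 288484/87 ≈ 3315.9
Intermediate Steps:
E(T, z) = -8/87 (E(T, z) = -16*1/174 = -8/87)
E(B, -19) - 1*(-3316) = -8/87 - 1*(-3316) = -8/87 + 3316 = 288484/87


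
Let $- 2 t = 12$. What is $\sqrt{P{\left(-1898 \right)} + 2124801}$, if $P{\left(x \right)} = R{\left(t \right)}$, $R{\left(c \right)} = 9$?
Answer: $3 \sqrt{236090} \approx 1457.7$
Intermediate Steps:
$t = -6$ ($t = \left(- \frac{1}{2}\right) 12 = -6$)
$P{\left(x \right)} = 9$
$\sqrt{P{\left(-1898 \right)} + 2124801} = \sqrt{9 + 2124801} = \sqrt{2124810} = 3 \sqrt{236090}$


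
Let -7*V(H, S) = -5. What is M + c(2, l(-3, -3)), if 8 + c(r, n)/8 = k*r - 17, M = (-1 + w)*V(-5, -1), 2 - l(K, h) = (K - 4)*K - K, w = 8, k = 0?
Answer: -195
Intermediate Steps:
V(H, S) = 5/7 (V(H, S) = -⅐*(-5) = 5/7)
l(K, h) = 2 + K - K*(-4 + K) (l(K, h) = 2 - ((K - 4)*K - K) = 2 - ((-4 + K)*K - K) = 2 - (K*(-4 + K) - K) = 2 - (-K + K*(-4 + K)) = 2 + (K - K*(-4 + K)) = 2 + K - K*(-4 + K))
M = 5 (M = (-1 + 8)*(5/7) = 7*(5/7) = 5)
c(r, n) = -200 (c(r, n) = -64 + 8*(0*r - 17) = -64 + 8*(0 - 17) = -64 + 8*(-17) = -64 - 136 = -200)
M + c(2, l(-3, -3)) = 5 - 200 = -195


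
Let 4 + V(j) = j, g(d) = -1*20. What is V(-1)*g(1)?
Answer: 100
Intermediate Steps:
g(d) = -20
V(j) = -4 + j
V(-1)*g(1) = (-4 - 1)*(-20) = -5*(-20) = 100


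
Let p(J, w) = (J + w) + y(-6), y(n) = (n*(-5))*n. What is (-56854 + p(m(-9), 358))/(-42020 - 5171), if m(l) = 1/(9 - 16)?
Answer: 396733/330337 ≈ 1.2010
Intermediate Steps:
m(l) = -⅐ (m(l) = 1/(-7) = -⅐)
y(n) = -5*n² (y(n) = (-5*n)*n = -5*n²)
p(J, w) = -180 + J + w (p(J, w) = (J + w) - 5*(-6)² = (J + w) - 5*36 = (J + w) - 180 = -180 + J + w)
(-56854 + p(m(-9), 358))/(-42020 - 5171) = (-56854 + (-180 - ⅐ + 358))/(-42020 - 5171) = (-56854 + 1245/7)/(-47191) = -396733/7*(-1/47191) = 396733/330337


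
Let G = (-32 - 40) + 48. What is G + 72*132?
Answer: 9480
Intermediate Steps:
G = -24 (G = -72 + 48 = -24)
G + 72*132 = -24 + 72*132 = -24 + 9504 = 9480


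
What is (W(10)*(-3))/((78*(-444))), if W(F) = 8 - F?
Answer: -1/5772 ≈ -0.00017325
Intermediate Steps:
(W(10)*(-3))/((78*(-444))) = ((8 - 1*10)*(-3))/((78*(-444))) = ((8 - 10)*(-3))/(-34632) = -2*(-3)*(-1/34632) = 6*(-1/34632) = -1/5772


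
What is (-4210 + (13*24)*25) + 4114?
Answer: 7704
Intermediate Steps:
(-4210 + (13*24)*25) + 4114 = (-4210 + 312*25) + 4114 = (-4210 + 7800) + 4114 = 3590 + 4114 = 7704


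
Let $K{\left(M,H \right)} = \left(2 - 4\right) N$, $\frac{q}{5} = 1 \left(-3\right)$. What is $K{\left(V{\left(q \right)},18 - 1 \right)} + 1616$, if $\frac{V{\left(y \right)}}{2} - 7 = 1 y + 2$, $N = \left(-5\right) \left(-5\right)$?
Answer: $1566$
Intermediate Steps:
$q = -15$ ($q = 5 \cdot 1 \left(-3\right) = 5 \left(-3\right) = -15$)
$N = 25$
$V{\left(y \right)} = 18 + 2 y$ ($V{\left(y \right)} = 14 + 2 \left(1 y + 2\right) = 14 + 2 \left(y + 2\right) = 14 + 2 \left(2 + y\right) = 14 + \left(4 + 2 y\right) = 18 + 2 y$)
$K{\left(M,H \right)} = -50$ ($K{\left(M,H \right)} = \left(2 - 4\right) 25 = \left(-2\right) 25 = -50$)
$K{\left(V{\left(q \right)},18 - 1 \right)} + 1616 = -50 + 1616 = 1566$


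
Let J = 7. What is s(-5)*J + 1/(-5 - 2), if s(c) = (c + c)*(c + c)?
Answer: 4899/7 ≈ 699.86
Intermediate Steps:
s(c) = 4*c² (s(c) = (2*c)*(2*c) = 4*c²)
s(-5)*J + 1/(-5 - 2) = (4*(-5)²)*7 + 1/(-5 - 2) = (4*25)*7 + 1/(-7) = 100*7 - ⅐ = 700 - ⅐ = 4899/7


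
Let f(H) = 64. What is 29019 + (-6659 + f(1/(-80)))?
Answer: 22424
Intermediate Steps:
29019 + (-6659 + f(1/(-80))) = 29019 + (-6659 + 64) = 29019 - 6595 = 22424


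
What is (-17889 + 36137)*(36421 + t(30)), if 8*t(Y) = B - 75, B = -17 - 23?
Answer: 664348093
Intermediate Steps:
B = -40
t(Y) = -115/8 (t(Y) = (-40 - 75)/8 = (1/8)*(-115) = -115/8)
(-17889 + 36137)*(36421 + t(30)) = (-17889 + 36137)*(36421 - 115/8) = 18248*(291253/8) = 664348093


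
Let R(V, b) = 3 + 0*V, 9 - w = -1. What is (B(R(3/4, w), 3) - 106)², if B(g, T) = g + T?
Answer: 10000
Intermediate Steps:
w = 10 (w = 9 - 1*(-1) = 9 + 1 = 10)
R(V, b) = 3 (R(V, b) = 3 + 0 = 3)
B(g, T) = T + g
(B(R(3/4, w), 3) - 106)² = ((3 + 3) - 106)² = (6 - 106)² = (-100)² = 10000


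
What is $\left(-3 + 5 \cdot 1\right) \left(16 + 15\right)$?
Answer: $62$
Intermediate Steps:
$\left(-3 + 5 \cdot 1\right) \left(16 + 15\right) = \left(-3 + 5\right) 31 = 2 \cdot 31 = 62$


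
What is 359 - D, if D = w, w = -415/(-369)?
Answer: 132056/369 ≈ 357.88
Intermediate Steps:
w = 415/369 (w = -415*(-1/369) = 415/369 ≈ 1.1247)
D = 415/369 ≈ 1.1247
359 - D = 359 - 1*415/369 = 359 - 415/369 = 132056/369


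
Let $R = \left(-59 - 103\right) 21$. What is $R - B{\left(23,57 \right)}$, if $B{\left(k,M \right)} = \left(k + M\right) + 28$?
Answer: $-3510$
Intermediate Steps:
$B{\left(k,M \right)} = 28 + M + k$ ($B{\left(k,M \right)} = \left(M + k\right) + 28 = 28 + M + k$)
$R = -3402$ ($R = \left(-162\right) 21 = -3402$)
$R - B{\left(23,57 \right)} = -3402 - \left(28 + 57 + 23\right) = -3402 - 108 = -3510$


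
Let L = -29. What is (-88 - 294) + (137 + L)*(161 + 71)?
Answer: 24674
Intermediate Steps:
(-88 - 294) + (137 + L)*(161 + 71) = (-88 - 294) + (137 - 29)*(161 + 71) = -382 + 108*232 = -382 + 25056 = 24674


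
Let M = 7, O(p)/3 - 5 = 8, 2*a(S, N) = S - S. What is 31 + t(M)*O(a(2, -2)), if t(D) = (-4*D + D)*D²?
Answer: -40100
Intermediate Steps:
a(S, N) = 0 (a(S, N) = (S - S)/2 = (½)*0 = 0)
O(p) = 39 (O(p) = 15 + 3*8 = 15 + 24 = 39)
t(D) = -3*D³ (t(D) = (-3*D)*D² = -3*D³)
31 + t(M)*O(a(2, -2)) = 31 - 3*7³*39 = 31 - 3*343*39 = 31 - 1029*39 = 31 - 40131 = -40100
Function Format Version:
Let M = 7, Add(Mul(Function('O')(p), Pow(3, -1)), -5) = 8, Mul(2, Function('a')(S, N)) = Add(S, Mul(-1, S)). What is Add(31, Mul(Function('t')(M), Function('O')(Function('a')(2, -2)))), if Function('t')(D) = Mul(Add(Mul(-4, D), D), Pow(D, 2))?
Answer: -40100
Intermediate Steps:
Function('a')(S, N) = 0 (Function('a')(S, N) = Mul(Rational(1, 2), Add(S, Mul(-1, S))) = Mul(Rational(1, 2), 0) = 0)
Function('O')(p) = 39 (Function('O')(p) = Add(15, Mul(3, 8)) = Add(15, 24) = 39)
Function('t')(D) = Mul(-3, Pow(D, 3)) (Function('t')(D) = Mul(Mul(-3, D), Pow(D, 2)) = Mul(-3, Pow(D, 3)))
Add(31, Mul(Function('t')(M), Function('O')(Function('a')(2, -2)))) = Add(31, Mul(Mul(-3, Pow(7, 3)), 39)) = Add(31, Mul(Mul(-3, 343), 39)) = Add(31, Mul(-1029, 39)) = Add(31, -40131) = -40100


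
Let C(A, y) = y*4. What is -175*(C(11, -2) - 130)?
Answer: 24150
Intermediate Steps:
C(A, y) = 4*y
-175*(C(11, -2) - 130) = -175*(4*(-2) - 130) = -175*(-8 - 130) = -175*(-138) = 24150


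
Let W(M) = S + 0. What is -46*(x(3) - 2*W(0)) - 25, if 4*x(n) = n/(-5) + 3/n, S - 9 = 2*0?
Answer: 3992/5 ≈ 798.40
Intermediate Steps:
S = 9 (S = 9 + 2*0 = 9 + 0 = 9)
W(M) = 9 (W(M) = 9 + 0 = 9)
x(n) = -n/20 + 3/(4*n) (x(n) = (n/(-5) + 3/n)/4 = (n*(-⅕) + 3/n)/4 = (-n/5 + 3/n)/4 = (3/n - n/5)/4 = -n/20 + 3/(4*n))
-46*(x(3) - 2*W(0)) - 25 = -46*((1/20)*(15 - 1*3²)/3 - 2*9) - 25 = -46*((1/20)*(⅓)*(15 - 1*9) - 18) - 25 = -46*((1/20)*(⅓)*(15 - 9) - 18) - 25 = -46*((1/20)*(⅓)*6 - 18) - 25 = -46*(⅒ - 18) - 25 = -46*(-179/10) - 25 = 4117/5 - 25 = 3992/5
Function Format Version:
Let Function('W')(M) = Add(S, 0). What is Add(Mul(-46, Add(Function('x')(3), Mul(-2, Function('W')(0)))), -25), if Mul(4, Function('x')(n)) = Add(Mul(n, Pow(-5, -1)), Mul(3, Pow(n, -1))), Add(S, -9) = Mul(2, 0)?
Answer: Rational(3992, 5) ≈ 798.40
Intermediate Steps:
S = 9 (S = Add(9, Mul(2, 0)) = Add(9, 0) = 9)
Function('W')(M) = 9 (Function('W')(M) = Add(9, 0) = 9)
Function('x')(n) = Add(Mul(Rational(-1, 20), n), Mul(Rational(3, 4), Pow(n, -1))) (Function('x')(n) = Mul(Rational(1, 4), Add(Mul(n, Pow(-5, -1)), Mul(3, Pow(n, -1)))) = Mul(Rational(1, 4), Add(Mul(n, Rational(-1, 5)), Mul(3, Pow(n, -1)))) = Mul(Rational(1, 4), Add(Mul(Rational(-1, 5), n), Mul(3, Pow(n, -1)))) = Mul(Rational(1, 4), Add(Mul(3, Pow(n, -1)), Mul(Rational(-1, 5), n))) = Add(Mul(Rational(-1, 20), n), Mul(Rational(3, 4), Pow(n, -1))))
Add(Mul(-46, Add(Function('x')(3), Mul(-2, Function('W')(0)))), -25) = Add(Mul(-46, Add(Mul(Rational(1, 20), Pow(3, -1), Add(15, Mul(-1, Pow(3, 2)))), Mul(-2, 9))), -25) = Add(Mul(-46, Add(Mul(Rational(1, 20), Rational(1, 3), Add(15, Mul(-1, 9))), -18)), -25) = Add(Mul(-46, Add(Mul(Rational(1, 20), Rational(1, 3), Add(15, -9)), -18)), -25) = Add(Mul(-46, Add(Mul(Rational(1, 20), Rational(1, 3), 6), -18)), -25) = Add(Mul(-46, Add(Rational(1, 10), -18)), -25) = Add(Mul(-46, Rational(-179, 10)), -25) = Add(Rational(4117, 5), -25) = Rational(3992, 5)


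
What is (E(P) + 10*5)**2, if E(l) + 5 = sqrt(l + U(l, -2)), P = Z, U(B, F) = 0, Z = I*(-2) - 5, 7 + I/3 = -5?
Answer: (45 + sqrt(67))**2 ≈ 2828.7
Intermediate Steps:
I = -36 (I = -21 + 3*(-5) = -21 - 15 = -36)
Z = 67 (Z = -36*(-2) - 5 = 72 - 5 = 67)
P = 67
E(l) = -5 + sqrt(l) (E(l) = -5 + sqrt(l + 0) = -5 + sqrt(l))
(E(P) + 10*5)**2 = ((-5 + sqrt(67)) + 10*5)**2 = ((-5 + sqrt(67)) + 50)**2 = (45 + sqrt(67))**2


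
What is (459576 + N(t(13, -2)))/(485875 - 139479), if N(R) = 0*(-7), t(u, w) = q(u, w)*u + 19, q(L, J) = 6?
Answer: 114894/86599 ≈ 1.3267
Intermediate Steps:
t(u, w) = 19 + 6*u (t(u, w) = 6*u + 19 = 19 + 6*u)
N(R) = 0
(459576 + N(t(13, -2)))/(485875 - 139479) = (459576 + 0)/(485875 - 139479) = 459576/346396 = 459576*(1/346396) = 114894/86599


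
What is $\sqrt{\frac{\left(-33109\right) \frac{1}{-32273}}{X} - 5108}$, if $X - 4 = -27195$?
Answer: $\frac{i \sqrt{3933507001192066583079}}{877535143} \approx 71.47 i$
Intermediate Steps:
$X = -27191$ ($X = 4 - 27195 = -27191$)
$\sqrt{\frac{\left(-33109\right) \frac{1}{-32273}}{X} - 5108} = \sqrt{\frac{\left(-33109\right) \frac{1}{-32273}}{-27191} - 5108} = \sqrt{\left(-33109\right) \left(- \frac{1}{32273}\right) \left(- \frac{1}{27191}\right) - 5108} = \sqrt{\frac{33109}{32273} \left(- \frac{1}{27191}\right) - 5108} = \sqrt{- \frac{33109}{877535143} - 5108} = \sqrt{- \frac{4482449543553}{877535143}} = \frac{i \sqrt{3933507001192066583079}}{877535143}$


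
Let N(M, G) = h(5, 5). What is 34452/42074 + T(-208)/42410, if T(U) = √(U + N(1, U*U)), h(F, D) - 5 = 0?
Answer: 17226/21037 + I*√203/42410 ≈ 0.81884 + 0.00033595*I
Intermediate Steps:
h(F, D) = 5 (h(F, D) = 5 + 0 = 5)
N(M, G) = 5
T(U) = √(5 + U) (T(U) = √(U + 5) = √(5 + U))
34452/42074 + T(-208)/42410 = 34452/42074 + √(5 - 208)/42410 = 34452*(1/42074) + √(-203)*(1/42410) = 17226/21037 + (I*√203)*(1/42410) = 17226/21037 + I*√203/42410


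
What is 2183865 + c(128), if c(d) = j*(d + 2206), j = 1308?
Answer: 5236737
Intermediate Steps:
c(d) = 2885448 + 1308*d (c(d) = 1308*(d + 2206) = 1308*(2206 + d) = 2885448 + 1308*d)
2183865 + c(128) = 2183865 + (2885448 + 1308*128) = 2183865 + (2885448 + 167424) = 2183865 + 3052872 = 5236737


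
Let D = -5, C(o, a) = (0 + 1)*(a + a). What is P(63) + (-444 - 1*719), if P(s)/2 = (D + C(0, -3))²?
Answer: -921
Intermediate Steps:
C(o, a) = 2*a (C(o, a) = 1*(2*a) = 2*a)
P(s) = 242 (P(s) = 2*(-5 + 2*(-3))² = 2*(-5 - 6)² = 2*(-11)² = 2*121 = 242)
P(63) + (-444 - 1*719) = 242 + (-444 - 1*719) = 242 + (-444 - 719) = 242 - 1163 = -921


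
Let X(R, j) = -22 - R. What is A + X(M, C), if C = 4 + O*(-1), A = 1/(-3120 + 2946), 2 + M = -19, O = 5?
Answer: -175/174 ≈ -1.0057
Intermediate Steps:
M = -21 (M = -2 - 19 = -21)
A = -1/174 (A = 1/(-174) = -1/174 ≈ -0.0057471)
C = -1 (C = 4 + 5*(-1) = 4 - 5 = -1)
A + X(M, C) = -1/174 + (-22 - 1*(-21)) = -1/174 + (-22 + 21) = -1/174 - 1 = -175/174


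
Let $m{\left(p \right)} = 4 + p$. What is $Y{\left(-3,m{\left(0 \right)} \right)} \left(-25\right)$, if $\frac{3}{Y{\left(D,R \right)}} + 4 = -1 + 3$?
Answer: $\frac{75}{2} \approx 37.5$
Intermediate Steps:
$Y{\left(D,R \right)} = - \frac{3}{2}$ ($Y{\left(D,R \right)} = \frac{3}{-4 + \left(-1 + 3\right)} = \frac{3}{-4 + 2} = \frac{3}{-2} = 3 \left(- \frac{1}{2}\right) = - \frac{3}{2}$)
$Y{\left(-3,m{\left(0 \right)} \right)} \left(-25\right) = \left(- \frac{3}{2}\right) \left(-25\right) = \frac{75}{2}$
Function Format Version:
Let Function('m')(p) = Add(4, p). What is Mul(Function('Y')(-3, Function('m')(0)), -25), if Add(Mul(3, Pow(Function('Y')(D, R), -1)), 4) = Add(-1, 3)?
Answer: Rational(75, 2) ≈ 37.500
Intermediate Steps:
Function('Y')(D, R) = Rational(-3, 2) (Function('Y')(D, R) = Mul(3, Pow(Add(-4, Add(-1, 3)), -1)) = Mul(3, Pow(Add(-4, 2), -1)) = Mul(3, Pow(-2, -1)) = Mul(3, Rational(-1, 2)) = Rational(-3, 2))
Mul(Function('Y')(-3, Function('m')(0)), -25) = Mul(Rational(-3, 2), -25) = Rational(75, 2)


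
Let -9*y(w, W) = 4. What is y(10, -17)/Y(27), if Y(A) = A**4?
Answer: -4/4782969 ≈ -8.3630e-7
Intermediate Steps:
y(w, W) = -4/9 (y(w, W) = -1/9*4 = -4/9)
y(10, -17)/Y(27) = -4/(9*(27**4)) = -4/9/531441 = -4/9*1/531441 = -4/4782969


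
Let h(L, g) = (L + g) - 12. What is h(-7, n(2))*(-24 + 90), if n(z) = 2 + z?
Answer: -990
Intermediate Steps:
h(L, g) = -12 + L + g
h(-7, n(2))*(-24 + 90) = (-12 - 7 + (2 + 2))*(-24 + 90) = (-12 - 7 + 4)*66 = -15*66 = -990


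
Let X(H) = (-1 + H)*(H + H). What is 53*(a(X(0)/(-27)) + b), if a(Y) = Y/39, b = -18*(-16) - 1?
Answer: 15211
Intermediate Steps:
b = 287 (b = 288 - 1 = 287)
X(H) = 2*H*(-1 + H) (X(H) = (-1 + H)*(2*H) = 2*H*(-1 + H))
a(Y) = Y/39 (a(Y) = Y*(1/39) = Y/39)
53*(a(X(0)/(-27)) + b) = 53*(((2*0*(-1 + 0))/(-27))/39 + 287) = 53*(((2*0*(-1))*(-1/27))/39 + 287) = 53*((0*(-1/27))/39 + 287) = 53*((1/39)*0 + 287) = 53*(0 + 287) = 53*287 = 15211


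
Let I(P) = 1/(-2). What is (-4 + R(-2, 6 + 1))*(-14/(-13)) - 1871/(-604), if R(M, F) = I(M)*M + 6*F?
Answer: 27239/604 ≈ 45.098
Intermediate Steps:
I(P) = -½
R(M, F) = 6*F - M/2 (R(M, F) = -M/2 + 6*F = 6*F - M/2)
(-4 + R(-2, 6 + 1))*(-14/(-13)) - 1871/(-604) = (-4 + (6*(6 + 1) - ½*(-2)))*(-14/(-13)) - 1871/(-604) = (-4 + (6*7 + 1))*(-14*(-1/13)) - 1871*(-1/604) = (-4 + (42 + 1))*(14/13) + 1871/604 = (-4 + 43)*(14/13) + 1871/604 = 39*(14/13) + 1871/604 = 42 + 1871/604 = 27239/604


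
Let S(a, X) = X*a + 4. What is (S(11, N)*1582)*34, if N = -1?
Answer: -376516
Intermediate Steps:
S(a, X) = 4 + X*a
(S(11, N)*1582)*34 = ((4 - 1*11)*1582)*34 = ((4 - 11)*1582)*34 = -7*1582*34 = -11074*34 = -376516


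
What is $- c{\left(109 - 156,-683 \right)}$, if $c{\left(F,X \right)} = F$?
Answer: $47$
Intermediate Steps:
$- c{\left(109 - 156,-683 \right)} = - (109 - 156) = \left(-1\right) \left(-47\right) = 47$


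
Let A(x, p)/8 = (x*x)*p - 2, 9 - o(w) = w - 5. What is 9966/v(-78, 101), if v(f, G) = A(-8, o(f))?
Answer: 1661/7848 ≈ 0.21165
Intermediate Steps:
o(w) = 14 - w (o(w) = 9 - (w - 5) = 9 - (-5 + w) = 9 + (5 - w) = 14 - w)
A(x, p) = -16 + 8*p*x² (A(x, p) = 8*((x*x)*p - 2) = 8*(x²*p - 2) = 8*(p*x² - 2) = 8*(-2 + p*x²) = -16 + 8*p*x²)
v(f, G) = 7152 - 512*f (v(f, G) = -16 + 8*(14 - f)*(-8)² = -16 + 8*(14 - f)*64 = -16 + (7168 - 512*f) = 7152 - 512*f)
9966/v(-78, 101) = 9966/(7152 - 512*(-78)) = 9966/(7152 + 39936) = 9966/47088 = 9966*(1/47088) = 1661/7848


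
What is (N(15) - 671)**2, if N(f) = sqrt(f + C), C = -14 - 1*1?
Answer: 450241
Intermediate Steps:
C = -15 (C = -14 - 1 = -15)
N(f) = sqrt(-15 + f) (N(f) = sqrt(f - 15) = sqrt(-15 + f))
(N(15) - 671)**2 = (sqrt(-15 + 15) - 671)**2 = (sqrt(0) - 671)**2 = (0 - 671)**2 = (-671)**2 = 450241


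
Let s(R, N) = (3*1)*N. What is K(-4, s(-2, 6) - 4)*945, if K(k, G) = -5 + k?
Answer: -8505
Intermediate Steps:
s(R, N) = 3*N
K(-4, s(-2, 6) - 4)*945 = (-5 - 4)*945 = -9*945 = -8505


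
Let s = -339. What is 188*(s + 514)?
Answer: 32900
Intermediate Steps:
188*(s + 514) = 188*(-339 + 514) = 188*175 = 32900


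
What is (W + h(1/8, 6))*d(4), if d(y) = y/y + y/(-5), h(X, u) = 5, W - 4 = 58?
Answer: 67/5 ≈ 13.400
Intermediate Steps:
W = 62 (W = 4 + 58 = 62)
d(y) = 1 - y/5 (d(y) = 1 + y*(-1/5) = 1 - y/5)
(W + h(1/8, 6))*d(4) = (62 + 5)*(1 - 1/5*4) = 67*(1 - 4/5) = 67*(1/5) = 67/5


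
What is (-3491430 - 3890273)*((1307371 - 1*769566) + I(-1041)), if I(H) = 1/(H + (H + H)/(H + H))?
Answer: -4128713445809897/1040 ≈ -3.9699e+12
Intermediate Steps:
I(H) = 1/(1 + H) (I(H) = 1/(H + (2*H)/((2*H))) = 1/(H + (2*H)*(1/(2*H))) = 1/(H + 1) = 1/(1 + H))
(-3491430 - 3890273)*((1307371 - 1*769566) + I(-1041)) = (-3491430 - 3890273)*((1307371 - 1*769566) + 1/(1 - 1041)) = -7381703*((1307371 - 769566) + 1/(-1040)) = -7381703*(537805 - 1/1040) = -7381703*559317199/1040 = -4128713445809897/1040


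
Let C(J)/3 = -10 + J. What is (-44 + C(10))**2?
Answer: 1936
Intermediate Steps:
C(J) = -30 + 3*J (C(J) = 3*(-10 + J) = -30 + 3*J)
(-44 + C(10))**2 = (-44 + (-30 + 3*10))**2 = (-44 + (-30 + 30))**2 = (-44 + 0)**2 = (-44)**2 = 1936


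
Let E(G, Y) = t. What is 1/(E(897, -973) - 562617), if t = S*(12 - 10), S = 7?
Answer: -1/562603 ≈ -1.7775e-6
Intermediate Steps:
t = 14 (t = 7*(12 - 10) = 7*2 = 14)
E(G, Y) = 14
1/(E(897, -973) - 562617) = 1/(14 - 562617) = 1/(-562603) = -1/562603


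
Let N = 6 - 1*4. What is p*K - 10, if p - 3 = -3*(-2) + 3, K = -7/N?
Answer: -52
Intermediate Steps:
N = 2 (N = 6 - 4 = 2)
K = -7/2 ≈ -3.5000
p = 12 (p = 3 + (-3*(-2) + 3) = 3 + (6 + 3) = 3 + 9 = 12)
p*K - 10 = 12*(-7/2) - 10 = -42 - 10 = -52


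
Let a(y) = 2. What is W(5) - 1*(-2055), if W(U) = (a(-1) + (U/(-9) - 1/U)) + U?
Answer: 92756/45 ≈ 2061.2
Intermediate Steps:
W(U) = 2 - 1/U + 8*U/9 (W(U) = (2 + (U/(-9) - 1/U)) + U = (2 + (U*(-1/9) - 1/U)) + U = (2 + (-U/9 - 1/U)) + U = (2 + (-1/U - U/9)) + U = (2 - 1/U - U/9) + U = 2 - 1/U + 8*U/9)
W(5) - 1*(-2055) = (2 - 1/5 + (8/9)*5) - 1*(-2055) = (2 - 1*1/5 + 40/9) + 2055 = (2 - 1/5 + 40/9) + 2055 = 281/45 + 2055 = 92756/45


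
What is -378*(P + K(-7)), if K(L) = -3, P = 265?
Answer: -99036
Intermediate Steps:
-378*(P + K(-7)) = -378*(265 - 3) = -378*262 = -99036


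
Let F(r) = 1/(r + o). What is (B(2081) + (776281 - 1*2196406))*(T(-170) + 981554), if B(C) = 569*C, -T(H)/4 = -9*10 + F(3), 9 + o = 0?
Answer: -695301630784/3 ≈ -2.3177e+11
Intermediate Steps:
o = -9 (o = -9 + 0 = -9)
F(r) = 1/(-9 + r) (F(r) = 1/(r - 9) = 1/(-9 + r))
T(H) = 1082/3 (T(H) = -4*(-9*10 + 1/(-9 + 3)) = -4*(-90 + 1/(-6)) = -4*(-90 - ⅙) = -4*(-541/6) = 1082/3)
(B(2081) + (776281 - 1*2196406))*(T(-170) + 981554) = (569*2081 + (776281 - 1*2196406))*(1082/3 + 981554) = (1184089 + (776281 - 2196406))*(2945744/3) = (1184089 - 1420125)*(2945744/3) = -236036*2945744/3 = -695301630784/3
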